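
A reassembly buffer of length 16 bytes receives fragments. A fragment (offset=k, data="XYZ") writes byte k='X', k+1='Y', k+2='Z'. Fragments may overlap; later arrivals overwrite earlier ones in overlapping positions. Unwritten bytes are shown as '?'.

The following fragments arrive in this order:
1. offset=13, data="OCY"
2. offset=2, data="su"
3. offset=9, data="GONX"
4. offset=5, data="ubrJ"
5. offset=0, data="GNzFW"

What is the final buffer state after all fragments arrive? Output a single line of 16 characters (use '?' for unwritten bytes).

Answer: GNzFWubrJGONXOCY

Derivation:
Fragment 1: offset=13 data="OCY" -> buffer=?????????????OCY
Fragment 2: offset=2 data="su" -> buffer=??su?????????OCY
Fragment 3: offset=9 data="GONX" -> buffer=??su?????GONXOCY
Fragment 4: offset=5 data="ubrJ" -> buffer=??su?ubrJGONXOCY
Fragment 5: offset=0 data="GNzFW" -> buffer=GNzFWubrJGONXOCY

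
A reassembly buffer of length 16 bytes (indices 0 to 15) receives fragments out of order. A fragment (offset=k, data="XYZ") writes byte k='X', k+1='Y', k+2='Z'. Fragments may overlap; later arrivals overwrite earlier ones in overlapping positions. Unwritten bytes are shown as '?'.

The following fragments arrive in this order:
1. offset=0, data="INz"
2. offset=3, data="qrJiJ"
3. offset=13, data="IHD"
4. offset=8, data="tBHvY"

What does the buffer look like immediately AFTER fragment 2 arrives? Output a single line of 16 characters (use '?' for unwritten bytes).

Answer: INzqrJiJ????????

Derivation:
Fragment 1: offset=0 data="INz" -> buffer=INz?????????????
Fragment 2: offset=3 data="qrJiJ" -> buffer=INzqrJiJ????????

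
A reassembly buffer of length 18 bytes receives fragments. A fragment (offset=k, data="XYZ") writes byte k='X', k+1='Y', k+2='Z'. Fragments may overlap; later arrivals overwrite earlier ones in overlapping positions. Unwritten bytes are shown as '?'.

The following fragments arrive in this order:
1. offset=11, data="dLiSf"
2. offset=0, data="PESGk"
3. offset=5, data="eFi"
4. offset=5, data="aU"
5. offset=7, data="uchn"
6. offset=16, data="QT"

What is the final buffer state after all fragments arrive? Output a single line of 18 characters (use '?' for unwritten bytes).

Answer: PESGkaUuchndLiSfQT

Derivation:
Fragment 1: offset=11 data="dLiSf" -> buffer=???????????dLiSf??
Fragment 2: offset=0 data="PESGk" -> buffer=PESGk??????dLiSf??
Fragment 3: offset=5 data="eFi" -> buffer=PESGkeFi???dLiSf??
Fragment 4: offset=5 data="aU" -> buffer=PESGkaUi???dLiSf??
Fragment 5: offset=7 data="uchn" -> buffer=PESGkaUuchndLiSf??
Fragment 6: offset=16 data="QT" -> buffer=PESGkaUuchndLiSfQT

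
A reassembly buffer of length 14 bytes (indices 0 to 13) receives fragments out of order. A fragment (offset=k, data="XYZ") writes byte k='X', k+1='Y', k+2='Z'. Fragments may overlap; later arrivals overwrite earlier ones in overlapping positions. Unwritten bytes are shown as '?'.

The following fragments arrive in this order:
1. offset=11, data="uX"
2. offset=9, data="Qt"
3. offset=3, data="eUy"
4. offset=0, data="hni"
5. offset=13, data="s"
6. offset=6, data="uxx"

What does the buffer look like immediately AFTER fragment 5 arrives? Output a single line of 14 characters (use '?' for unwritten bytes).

Fragment 1: offset=11 data="uX" -> buffer=???????????uX?
Fragment 2: offset=9 data="Qt" -> buffer=?????????QtuX?
Fragment 3: offset=3 data="eUy" -> buffer=???eUy???QtuX?
Fragment 4: offset=0 data="hni" -> buffer=hnieUy???QtuX?
Fragment 5: offset=13 data="s" -> buffer=hnieUy???QtuXs

Answer: hnieUy???QtuXs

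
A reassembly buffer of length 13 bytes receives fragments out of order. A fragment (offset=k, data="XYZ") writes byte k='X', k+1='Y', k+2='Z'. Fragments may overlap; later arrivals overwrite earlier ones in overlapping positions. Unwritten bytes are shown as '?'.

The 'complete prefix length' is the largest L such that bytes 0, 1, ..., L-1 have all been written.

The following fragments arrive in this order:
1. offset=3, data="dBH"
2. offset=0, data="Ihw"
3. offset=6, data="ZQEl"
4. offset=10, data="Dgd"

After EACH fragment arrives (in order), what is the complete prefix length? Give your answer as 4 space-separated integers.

Answer: 0 6 10 13

Derivation:
Fragment 1: offset=3 data="dBH" -> buffer=???dBH??????? -> prefix_len=0
Fragment 2: offset=0 data="Ihw" -> buffer=IhwdBH??????? -> prefix_len=6
Fragment 3: offset=6 data="ZQEl" -> buffer=IhwdBHZQEl??? -> prefix_len=10
Fragment 4: offset=10 data="Dgd" -> buffer=IhwdBHZQElDgd -> prefix_len=13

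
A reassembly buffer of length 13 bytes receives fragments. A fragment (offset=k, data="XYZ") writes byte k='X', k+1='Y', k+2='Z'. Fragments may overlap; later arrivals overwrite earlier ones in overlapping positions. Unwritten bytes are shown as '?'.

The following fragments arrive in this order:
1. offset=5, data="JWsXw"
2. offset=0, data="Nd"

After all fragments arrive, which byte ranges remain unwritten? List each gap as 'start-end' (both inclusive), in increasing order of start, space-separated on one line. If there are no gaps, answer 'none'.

Fragment 1: offset=5 len=5
Fragment 2: offset=0 len=2
Gaps: 2-4 10-12

Answer: 2-4 10-12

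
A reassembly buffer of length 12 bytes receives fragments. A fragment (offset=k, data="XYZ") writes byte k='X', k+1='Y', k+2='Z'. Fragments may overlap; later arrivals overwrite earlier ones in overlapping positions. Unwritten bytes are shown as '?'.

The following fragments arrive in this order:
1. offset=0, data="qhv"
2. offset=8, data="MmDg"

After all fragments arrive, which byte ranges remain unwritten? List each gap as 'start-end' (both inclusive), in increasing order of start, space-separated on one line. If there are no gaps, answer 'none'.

Answer: 3-7

Derivation:
Fragment 1: offset=0 len=3
Fragment 2: offset=8 len=4
Gaps: 3-7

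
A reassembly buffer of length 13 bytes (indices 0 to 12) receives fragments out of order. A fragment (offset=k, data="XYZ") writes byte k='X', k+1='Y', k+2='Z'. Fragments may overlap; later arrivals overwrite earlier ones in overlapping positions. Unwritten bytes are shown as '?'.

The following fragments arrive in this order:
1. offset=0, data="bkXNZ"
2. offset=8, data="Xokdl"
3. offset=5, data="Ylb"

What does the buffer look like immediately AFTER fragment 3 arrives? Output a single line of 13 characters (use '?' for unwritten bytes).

Answer: bkXNZYlbXokdl

Derivation:
Fragment 1: offset=0 data="bkXNZ" -> buffer=bkXNZ????????
Fragment 2: offset=8 data="Xokdl" -> buffer=bkXNZ???Xokdl
Fragment 3: offset=5 data="Ylb" -> buffer=bkXNZYlbXokdl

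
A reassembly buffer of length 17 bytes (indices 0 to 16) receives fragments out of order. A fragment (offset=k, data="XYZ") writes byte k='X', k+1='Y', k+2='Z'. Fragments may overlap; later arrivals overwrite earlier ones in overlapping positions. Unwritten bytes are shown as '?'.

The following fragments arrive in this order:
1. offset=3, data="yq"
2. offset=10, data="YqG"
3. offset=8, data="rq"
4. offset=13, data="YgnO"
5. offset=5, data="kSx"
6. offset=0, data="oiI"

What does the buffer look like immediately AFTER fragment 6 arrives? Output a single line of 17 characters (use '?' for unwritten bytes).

Fragment 1: offset=3 data="yq" -> buffer=???yq????????????
Fragment 2: offset=10 data="YqG" -> buffer=???yq?????YqG????
Fragment 3: offset=8 data="rq" -> buffer=???yq???rqYqG????
Fragment 4: offset=13 data="YgnO" -> buffer=???yq???rqYqGYgnO
Fragment 5: offset=5 data="kSx" -> buffer=???yqkSxrqYqGYgnO
Fragment 6: offset=0 data="oiI" -> buffer=oiIyqkSxrqYqGYgnO

Answer: oiIyqkSxrqYqGYgnO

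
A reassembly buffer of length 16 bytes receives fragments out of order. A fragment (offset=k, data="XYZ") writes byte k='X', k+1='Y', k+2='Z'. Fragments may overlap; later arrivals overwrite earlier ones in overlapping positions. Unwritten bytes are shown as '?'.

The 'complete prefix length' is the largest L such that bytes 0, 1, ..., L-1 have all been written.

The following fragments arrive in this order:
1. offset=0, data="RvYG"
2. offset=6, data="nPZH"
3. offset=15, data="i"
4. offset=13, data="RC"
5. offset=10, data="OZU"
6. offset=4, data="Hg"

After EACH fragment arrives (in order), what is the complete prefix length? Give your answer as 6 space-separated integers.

Fragment 1: offset=0 data="RvYG" -> buffer=RvYG???????????? -> prefix_len=4
Fragment 2: offset=6 data="nPZH" -> buffer=RvYG??nPZH?????? -> prefix_len=4
Fragment 3: offset=15 data="i" -> buffer=RvYG??nPZH?????i -> prefix_len=4
Fragment 4: offset=13 data="RC" -> buffer=RvYG??nPZH???RCi -> prefix_len=4
Fragment 5: offset=10 data="OZU" -> buffer=RvYG??nPZHOZURCi -> prefix_len=4
Fragment 6: offset=4 data="Hg" -> buffer=RvYGHgnPZHOZURCi -> prefix_len=16

Answer: 4 4 4 4 4 16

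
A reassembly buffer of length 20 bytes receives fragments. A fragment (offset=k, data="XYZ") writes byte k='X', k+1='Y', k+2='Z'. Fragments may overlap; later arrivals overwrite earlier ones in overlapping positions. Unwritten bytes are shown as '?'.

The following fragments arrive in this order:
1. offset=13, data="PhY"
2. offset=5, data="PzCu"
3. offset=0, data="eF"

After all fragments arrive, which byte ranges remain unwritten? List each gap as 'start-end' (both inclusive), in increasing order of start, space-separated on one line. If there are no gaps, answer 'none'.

Fragment 1: offset=13 len=3
Fragment 2: offset=5 len=4
Fragment 3: offset=0 len=2
Gaps: 2-4 9-12 16-19

Answer: 2-4 9-12 16-19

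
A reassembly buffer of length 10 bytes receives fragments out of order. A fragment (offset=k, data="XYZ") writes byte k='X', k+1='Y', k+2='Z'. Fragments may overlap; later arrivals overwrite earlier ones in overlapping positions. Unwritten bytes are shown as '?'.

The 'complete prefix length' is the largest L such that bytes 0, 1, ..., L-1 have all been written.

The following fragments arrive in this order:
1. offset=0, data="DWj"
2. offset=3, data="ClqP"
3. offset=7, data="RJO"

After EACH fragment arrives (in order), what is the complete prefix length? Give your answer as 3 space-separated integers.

Fragment 1: offset=0 data="DWj" -> buffer=DWj??????? -> prefix_len=3
Fragment 2: offset=3 data="ClqP" -> buffer=DWjClqP??? -> prefix_len=7
Fragment 3: offset=7 data="RJO" -> buffer=DWjClqPRJO -> prefix_len=10

Answer: 3 7 10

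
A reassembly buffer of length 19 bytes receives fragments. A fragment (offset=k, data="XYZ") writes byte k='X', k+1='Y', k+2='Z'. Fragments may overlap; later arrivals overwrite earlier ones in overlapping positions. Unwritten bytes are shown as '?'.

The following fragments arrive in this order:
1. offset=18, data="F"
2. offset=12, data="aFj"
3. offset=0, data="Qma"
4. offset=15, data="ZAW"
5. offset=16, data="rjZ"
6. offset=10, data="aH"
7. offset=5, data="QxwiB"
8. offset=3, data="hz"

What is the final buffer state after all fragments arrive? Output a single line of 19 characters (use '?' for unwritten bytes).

Fragment 1: offset=18 data="F" -> buffer=??????????????????F
Fragment 2: offset=12 data="aFj" -> buffer=????????????aFj???F
Fragment 3: offset=0 data="Qma" -> buffer=Qma?????????aFj???F
Fragment 4: offset=15 data="ZAW" -> buffer=Qma?????????aFjZAWF
Fragment 5: offset=16 data="rjZ" -> buffer=Qma?????????aFjZrjZ
Fragment 6: offset=10 data="aH" -> buffer=Qma???????aHaFjZrjZ
Fragment 7: offset=5 data="QxwiB" -> buffer=Qma??QxwiBaHaFjZrjZ
Fragment 8: offset=3 data="hz" -> buffer=QmahzQxwiBaHaFjZrjZ

Answer: QmahzQxwiBaHaFjZrjZ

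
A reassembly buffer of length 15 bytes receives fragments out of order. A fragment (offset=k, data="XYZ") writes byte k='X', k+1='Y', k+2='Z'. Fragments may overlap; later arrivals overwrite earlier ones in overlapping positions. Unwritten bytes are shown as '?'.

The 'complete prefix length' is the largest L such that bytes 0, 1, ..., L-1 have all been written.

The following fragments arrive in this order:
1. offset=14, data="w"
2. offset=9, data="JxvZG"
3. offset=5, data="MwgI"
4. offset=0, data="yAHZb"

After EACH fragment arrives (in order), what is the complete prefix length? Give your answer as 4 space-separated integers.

Fragment 1: offset=14 data="w" -> buffer=??????????????w -> prefix_len=0
Fragment 2: offset=9 data="JxvZG" -> buffer=?????????JxvZGw -> prefix_len=0
Fragment 3: offset=5 data="MwgI" -> buffer=?????MwgIJxvZGw -> prefix_len=0
Fragment 4: offset=0 data="yAHZb" -> buffer=yAHZbMwgIJxvZGw -> prefix_len=15

Answer: 0 0 0 15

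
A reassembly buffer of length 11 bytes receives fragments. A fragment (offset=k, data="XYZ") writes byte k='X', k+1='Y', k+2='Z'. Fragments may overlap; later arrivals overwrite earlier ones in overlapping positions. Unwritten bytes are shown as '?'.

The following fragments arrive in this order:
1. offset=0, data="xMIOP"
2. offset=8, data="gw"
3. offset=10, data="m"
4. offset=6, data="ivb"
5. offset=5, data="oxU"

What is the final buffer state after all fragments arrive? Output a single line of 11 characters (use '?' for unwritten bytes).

Answer: xMIOPoxUbwm

Derivation:
Fragment 1: offset=0 data="xMIOP" -> buffer=xMIOP??????
Fragment 2: offset=8 data="gw" -> buffer=xMIOP???gw?
Fragment 3: offset=10 data="m" -> buffer=xMIOP???gwm
Fragment 4: offset=6 data="ivb" -> buffer=xMIOP?ivbwm
Fragment 5: offset=5 data="oxU" -> buffer=xMIOPoxUbwm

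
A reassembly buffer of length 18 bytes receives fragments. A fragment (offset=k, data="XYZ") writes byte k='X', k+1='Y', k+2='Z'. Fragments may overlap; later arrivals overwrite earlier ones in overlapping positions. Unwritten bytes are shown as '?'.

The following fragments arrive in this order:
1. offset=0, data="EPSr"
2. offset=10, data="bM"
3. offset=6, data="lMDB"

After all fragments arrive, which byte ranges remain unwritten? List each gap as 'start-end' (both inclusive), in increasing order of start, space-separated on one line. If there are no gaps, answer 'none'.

Answer: 4-5 12-17

Derivation:
Fragment 1: offset=0 len=4
Fragment 2: offset=10 len=2
Fragment 3: offset=6 len=4
Gaps: 4-5 12-17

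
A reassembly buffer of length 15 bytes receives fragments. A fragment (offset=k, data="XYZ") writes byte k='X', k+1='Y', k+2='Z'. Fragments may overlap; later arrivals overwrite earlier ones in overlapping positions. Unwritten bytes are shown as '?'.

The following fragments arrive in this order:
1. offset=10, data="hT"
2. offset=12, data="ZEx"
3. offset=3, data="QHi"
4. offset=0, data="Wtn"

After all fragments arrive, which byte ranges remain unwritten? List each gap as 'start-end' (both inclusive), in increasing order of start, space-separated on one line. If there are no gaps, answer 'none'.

Answer: 6-9

Derivation:
Fragment 1: offset=10 len=2
Fragment 2: offset=12 len=3
Fragment 3: offset=3 len=3
Fragment 4: offset=0 len=3
Gaps: 6-9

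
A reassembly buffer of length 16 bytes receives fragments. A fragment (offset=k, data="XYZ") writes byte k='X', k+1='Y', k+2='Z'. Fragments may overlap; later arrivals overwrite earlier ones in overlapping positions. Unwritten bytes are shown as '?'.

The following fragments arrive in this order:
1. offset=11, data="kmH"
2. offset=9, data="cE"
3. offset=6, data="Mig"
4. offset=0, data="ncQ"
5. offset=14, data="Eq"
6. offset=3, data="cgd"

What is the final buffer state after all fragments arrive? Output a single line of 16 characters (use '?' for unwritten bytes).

Answer: ncQcgdMigcEkmHEq

Derivation:
Fragment 1: offset=11 data="kmH" -> buffer=???????????kmH??
Fragment 2: offset=9 data="cE" -> buffer=?????????cEkmH??
Fragment 3: offset=6 data="Mig" -> buffer=??????MigcEkmH??
Fragment 4: offset=0 data="ncQ" -> buffer=ncQ???MigcEkmH??
Fragment 5: offset=14 data="Eq" -> buffer=ncQ???MigcEkmHEq
Fragment 6: offset=3 data="cgd" -> buffer=ncQcgdMigcEkmHEq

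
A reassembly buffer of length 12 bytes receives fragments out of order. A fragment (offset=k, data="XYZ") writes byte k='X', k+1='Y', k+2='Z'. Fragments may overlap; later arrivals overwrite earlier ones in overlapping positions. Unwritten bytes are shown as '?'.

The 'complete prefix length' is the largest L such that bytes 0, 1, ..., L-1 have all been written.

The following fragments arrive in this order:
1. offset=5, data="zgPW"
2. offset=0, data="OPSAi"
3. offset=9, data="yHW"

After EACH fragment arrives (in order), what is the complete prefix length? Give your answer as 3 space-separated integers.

Fragment 1: offset=5 data="zgPW" -> buffer=?????zgPW??? -> prefix_len=0
Fragment 2: offset=0 data="OPSAi" -> buffer=OPSAizgPW??? -> prefix_len=9
Fragment 3: offset=9 data="yHW" -> buffer=OPSAizgPWyHW -> prefix_len=12

Answer: 0 9 12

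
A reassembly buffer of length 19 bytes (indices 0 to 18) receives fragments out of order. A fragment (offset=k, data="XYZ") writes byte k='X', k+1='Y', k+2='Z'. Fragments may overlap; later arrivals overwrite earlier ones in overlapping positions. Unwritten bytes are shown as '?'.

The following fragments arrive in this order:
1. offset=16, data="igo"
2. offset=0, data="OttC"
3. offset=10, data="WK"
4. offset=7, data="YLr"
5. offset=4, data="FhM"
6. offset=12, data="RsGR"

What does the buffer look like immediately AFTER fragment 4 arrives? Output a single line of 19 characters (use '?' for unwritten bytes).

Fragment 1: offset=16 data="igo" -> buffer=????????????????igo
Fragment 2: offset=0 data="OttC" -> buffer=OttC????????????igo
Fragment 3: offset=10 data="WK" -> buffer=OttC??????WK????igo
Fragment 4: offset=7 data="YLr" -> buffer=OttC???YLrWK????igo

Answer: OttC???YLrWK????igo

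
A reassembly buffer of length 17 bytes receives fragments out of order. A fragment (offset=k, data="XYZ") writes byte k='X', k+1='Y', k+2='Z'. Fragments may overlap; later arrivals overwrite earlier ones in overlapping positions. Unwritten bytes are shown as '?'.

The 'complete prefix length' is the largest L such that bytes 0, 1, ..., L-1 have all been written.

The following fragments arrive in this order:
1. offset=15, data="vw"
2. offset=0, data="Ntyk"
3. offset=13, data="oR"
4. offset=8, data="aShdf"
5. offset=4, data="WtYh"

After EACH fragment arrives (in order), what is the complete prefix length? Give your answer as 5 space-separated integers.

Answer: 0 4 4 4 17

Derivation:
Fragment 1: offset=15 data="vw" -> buffer=???????????????vw -> prefix_len=0
Fragment 2: offset=0 data="Ntyk" -> buffer=Ntyk???????????vw -> prefix_len=4
Fragment 3: offset=13 data="oR" -> buffer=Ntyk?????????oRvw -> prefix_len=4
Fragment 4: offset=8 data="aShdf" -> buffer=Ntyk????aShdfoRvw -> prefix_len=4
Fragment 5: offset=4 data="WtYh" -> buffer=NtykWtYhaShdfoRvw -> prefix_len=17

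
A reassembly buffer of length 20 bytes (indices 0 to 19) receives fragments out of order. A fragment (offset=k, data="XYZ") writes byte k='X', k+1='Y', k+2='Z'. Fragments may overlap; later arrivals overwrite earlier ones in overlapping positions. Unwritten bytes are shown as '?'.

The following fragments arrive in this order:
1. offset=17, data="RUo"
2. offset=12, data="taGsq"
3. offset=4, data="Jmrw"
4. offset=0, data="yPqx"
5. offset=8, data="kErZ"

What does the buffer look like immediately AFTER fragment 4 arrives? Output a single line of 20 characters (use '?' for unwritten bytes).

Answer: yPqxJmrw????taGsqRUo

Derivation:
Fragment 1: offset=17 data="RUo" -> buffer=?????????????????RUo
Fragment 2: offset=12 data="taGsq" -> buffer=????????????taGsqRUo
Fragment 3: offset=4 data="Jmrw" -> buffer=????Jmrw????taGsqRUo
Fragment 4: offset=0 data="yPqx" -> buffer=yPqxJmrw????taGsqRUo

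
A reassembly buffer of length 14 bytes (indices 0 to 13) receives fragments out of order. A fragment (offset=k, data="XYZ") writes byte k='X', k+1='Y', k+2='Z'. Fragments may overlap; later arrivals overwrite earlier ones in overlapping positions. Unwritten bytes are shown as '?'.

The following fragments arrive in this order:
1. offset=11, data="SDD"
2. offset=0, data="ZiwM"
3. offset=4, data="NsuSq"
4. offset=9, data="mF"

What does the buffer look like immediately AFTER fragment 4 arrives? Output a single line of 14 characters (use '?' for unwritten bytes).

Answer: ZiwMNsuSqmFSDD

Derivation:
Fragment 1: offset=11 data="SDD" -> buffer=???????????SDD
Fragment 2: offset=0 data="ZiwM" -> buffer=ZiwM???????SDD
Fragment 3: offset=4 data="NsuSq" -> buffer=ZiwMNsuSq??SDD
Fragment 4: offset=9 data="mF" -> buffer=ZiwMNsuSqmFSDD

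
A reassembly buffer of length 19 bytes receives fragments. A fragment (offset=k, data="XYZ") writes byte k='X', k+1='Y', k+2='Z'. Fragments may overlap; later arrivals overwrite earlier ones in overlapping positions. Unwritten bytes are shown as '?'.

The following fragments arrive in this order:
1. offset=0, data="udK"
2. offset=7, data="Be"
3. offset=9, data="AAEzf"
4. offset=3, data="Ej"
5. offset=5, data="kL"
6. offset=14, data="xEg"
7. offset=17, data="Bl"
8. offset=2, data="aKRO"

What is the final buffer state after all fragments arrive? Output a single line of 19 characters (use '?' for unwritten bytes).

Fragment 1: offset=0 data="udK" -> buffer=udK????????????????
Fragment 2: offset=7 data="Be" -> buffer=udK????Be??????????
Fragment 3: offset=9 data="AAEzf" -> buffer=udK????BeAAEzf?????
Fragment 4: offset=3 data="Ej" -> buffer=udKEj??BeAAEzf?????
Fragment 5: offset=5 data="kL" -> buffer=udKEjkLBeAAEzf?????
Fragment 6: offset=14 data="xEg" -> buffer=udKEjkLBeAAEzfxEg??
Fragment 7: offset=17 data="Bl" -> buffer=udKEjkLBeAAEzfxEgBl
Fragment 8: offset=2 data="aKRO" -> buffer=udaKROLBeAAEzfxEgBl

Answer: udaKROLBeAAEzfxEgBl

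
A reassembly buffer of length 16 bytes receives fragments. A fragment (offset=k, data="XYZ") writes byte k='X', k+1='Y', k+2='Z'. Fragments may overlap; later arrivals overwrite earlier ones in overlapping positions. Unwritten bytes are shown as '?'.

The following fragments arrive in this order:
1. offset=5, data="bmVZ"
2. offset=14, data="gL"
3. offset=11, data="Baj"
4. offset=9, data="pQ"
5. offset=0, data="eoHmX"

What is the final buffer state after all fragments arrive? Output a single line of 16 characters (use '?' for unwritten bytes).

Fragment 1: offset=5 data="bmVZ" -> buffer=?????bmVZ???????
Fragment 2: offset=14 data="gL" -> buffer=?????bmVZ?????gL
Fragment 3: offset=11 data="Baj" -> buffer=?????bmVZ??BajgL
Fragment 4: offset=9 data="pQ" -> buffer=?????bmVZpQBajgL
Fragment 5: offset=0 data="eoHmX" -> buffer=eoHmXbmVZpQBajgL

Answer: eoHmXbmVZpQBajgL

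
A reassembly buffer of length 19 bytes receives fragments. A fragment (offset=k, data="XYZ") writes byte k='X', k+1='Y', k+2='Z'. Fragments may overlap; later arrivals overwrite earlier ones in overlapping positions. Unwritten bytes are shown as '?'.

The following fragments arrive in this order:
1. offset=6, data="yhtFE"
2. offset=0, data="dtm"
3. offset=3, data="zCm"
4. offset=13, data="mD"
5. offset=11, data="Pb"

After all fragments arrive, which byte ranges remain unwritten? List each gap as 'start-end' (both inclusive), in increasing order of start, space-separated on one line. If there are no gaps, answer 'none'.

Answer: 15-18

Derivation:
Fragment 1: offset=6 len=5
Fragment 2: offset=0 len=3
Fragment 3: offset=3 len=3
Fragment 4: offset=13 len=2
Fragment 5: offset=11 len=2
Gaps: 15-18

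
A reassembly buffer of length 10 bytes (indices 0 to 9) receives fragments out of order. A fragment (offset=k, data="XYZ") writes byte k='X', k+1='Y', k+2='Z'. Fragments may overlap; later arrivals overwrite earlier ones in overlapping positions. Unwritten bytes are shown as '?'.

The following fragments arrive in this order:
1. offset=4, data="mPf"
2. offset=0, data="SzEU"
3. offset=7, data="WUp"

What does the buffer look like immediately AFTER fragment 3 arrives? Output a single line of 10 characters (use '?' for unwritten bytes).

Fragment 1: offset=4 data="mPf" -> buffer=????mPf???
Fragment 2: offset=0 data="SzEU" -> buffer=SzEUmPf???
Fragment 3: offset=7 data="WUp" -> buffer=SzEUmPfWUp

Answer: SzEUmPfWUp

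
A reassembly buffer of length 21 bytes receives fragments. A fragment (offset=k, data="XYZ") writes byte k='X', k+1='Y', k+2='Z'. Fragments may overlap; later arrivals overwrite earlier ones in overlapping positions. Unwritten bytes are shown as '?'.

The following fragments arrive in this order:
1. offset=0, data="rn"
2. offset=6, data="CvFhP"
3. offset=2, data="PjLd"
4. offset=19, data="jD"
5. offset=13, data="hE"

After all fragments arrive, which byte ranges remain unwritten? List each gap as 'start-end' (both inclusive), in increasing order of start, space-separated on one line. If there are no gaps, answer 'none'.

Fragment 1: offset=0 len=2
Fragment 2: offset=6 len=5
Fragment 3: offset=2 len=4
Fragment 4: offset=19 len=2
Fragment 5: offset=13 len=2
Gaps: 11-12 15-18

Answer: 11-12 15-18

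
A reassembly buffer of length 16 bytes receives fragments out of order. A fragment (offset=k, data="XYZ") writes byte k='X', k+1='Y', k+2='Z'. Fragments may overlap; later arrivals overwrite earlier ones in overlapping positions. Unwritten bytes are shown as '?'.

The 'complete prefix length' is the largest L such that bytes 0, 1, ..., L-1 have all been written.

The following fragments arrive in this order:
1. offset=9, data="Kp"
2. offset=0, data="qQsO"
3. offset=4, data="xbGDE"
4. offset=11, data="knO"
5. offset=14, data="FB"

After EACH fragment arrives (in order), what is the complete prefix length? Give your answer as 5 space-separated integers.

Fragment 1: offset=9 data="Kp" -> buffer=?????????Kp????? -> prefix_len=0
Fragment 2: offset=0 data="qQsO" -> buffer=qQsO?????Kp????? -> prefix_len=4
Fragment 3: offset=4 data="xbGDE" -> buffer=qQsOxbGDEKp????? -> prefix_len=11
Fragment 4: offset=11 data="knO" -> buffer=qQsOxbGDEKpknO?? -> prefix_len=14
Fragment 5: offset=14 data="FB" -> buffer=qQsOxbGDEKpknOFB -> prefix_len=16

Answer: 0 4 11 14 16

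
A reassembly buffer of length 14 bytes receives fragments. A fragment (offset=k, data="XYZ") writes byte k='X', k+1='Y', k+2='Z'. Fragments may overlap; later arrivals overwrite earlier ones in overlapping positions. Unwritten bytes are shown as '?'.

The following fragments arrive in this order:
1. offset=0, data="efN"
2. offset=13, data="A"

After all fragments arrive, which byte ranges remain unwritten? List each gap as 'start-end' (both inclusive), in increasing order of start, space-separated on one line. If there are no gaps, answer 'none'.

Fragment 1: offset=0 len=3
Fragment 2: offset=13 len=1
Gaps: 3-12

Answer: 3-12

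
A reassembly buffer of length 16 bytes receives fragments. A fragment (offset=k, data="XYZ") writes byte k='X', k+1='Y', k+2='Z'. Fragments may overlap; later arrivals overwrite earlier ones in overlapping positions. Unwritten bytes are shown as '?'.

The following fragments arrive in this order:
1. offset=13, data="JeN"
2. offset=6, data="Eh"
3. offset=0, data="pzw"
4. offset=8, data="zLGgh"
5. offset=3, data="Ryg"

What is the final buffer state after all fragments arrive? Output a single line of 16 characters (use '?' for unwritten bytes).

Answer: pzwRygEhzLGghJeN

Derivation:
Fragment 1: offset=13 data="JeN" -> buffer=?????????????JeN
Fragment 2: offset=6 data="Eh" -> buffer=??????Eh?????JeN
Fragment 3: offset=0 data="pzw" -> buffer=pzw???Eh?????JeN
Fragment 4: offset=8 data="zLGgh" -> buffer=pzw???EhzLGghJeN
Fragment 5: offset=3 data="Ryg" -> buffer=pzwRygEhzLGghJeN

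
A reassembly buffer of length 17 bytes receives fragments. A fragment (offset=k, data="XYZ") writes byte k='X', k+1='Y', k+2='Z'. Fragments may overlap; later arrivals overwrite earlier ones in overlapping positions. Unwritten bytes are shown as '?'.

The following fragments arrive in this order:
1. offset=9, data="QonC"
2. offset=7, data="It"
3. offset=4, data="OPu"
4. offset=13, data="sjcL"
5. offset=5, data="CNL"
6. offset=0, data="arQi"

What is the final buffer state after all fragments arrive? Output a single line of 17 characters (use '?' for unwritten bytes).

Answer: arQiOCNLtQonCsjcL

Derivation:
Fragment 1: offset=9 data="QonC" -> buffer=?????????QonC????
Fragment 2: offset=7 data="It" -> buffer=???????ItQonC????
Fragment 3: offset=4 data="OPu" -> buffer=????OPuItQonC????
Fragment 4: offset=13 data="sjcL" -> buffer=????OPuItQonCsjcL
Fragment 5: offset=5 data="CNL" -> buffer=????OCNLtQonCsjcL
Fragment 6: offset=0 data="arQi" -> buffer=arQiOCNLtQonCsjcL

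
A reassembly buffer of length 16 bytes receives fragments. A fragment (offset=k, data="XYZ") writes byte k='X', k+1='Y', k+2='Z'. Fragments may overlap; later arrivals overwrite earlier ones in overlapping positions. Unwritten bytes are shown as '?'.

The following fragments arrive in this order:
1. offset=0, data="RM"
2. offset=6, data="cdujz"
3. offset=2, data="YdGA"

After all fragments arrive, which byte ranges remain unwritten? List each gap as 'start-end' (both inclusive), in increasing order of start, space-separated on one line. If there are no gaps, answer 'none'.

Answer: 11-15

Derivation:
Fragment 1: offset=0 len=2
Fragment 2: offset=6 len=5
Fragment 3: offset=2 len=4
Gaps: 11-15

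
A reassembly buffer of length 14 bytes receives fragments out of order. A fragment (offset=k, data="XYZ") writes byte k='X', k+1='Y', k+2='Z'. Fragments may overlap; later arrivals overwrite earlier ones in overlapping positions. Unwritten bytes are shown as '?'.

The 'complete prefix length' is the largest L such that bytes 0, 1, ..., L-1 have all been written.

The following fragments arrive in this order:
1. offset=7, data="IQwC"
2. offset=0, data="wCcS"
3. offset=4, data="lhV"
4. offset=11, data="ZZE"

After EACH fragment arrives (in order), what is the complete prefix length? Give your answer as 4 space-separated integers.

Fragment 1: offset=7 data="IQwC" -> buffer=???????IQwC??? -> prefix_len=0
Fragment 2: offset=0 data="wCcS" -> buffer=wCcS???IQwC??? -> prefix_len=4
Fragment 3: offset=4 data="lhV" -> buffer=wCcSlhVIQwC??? -> prefix_len=11
Fragment 4: offset=11 data="ZZE" -> buffer=wCcSlhVIQwCZZE -> prefix_len=14

Answer: 0 4 11 14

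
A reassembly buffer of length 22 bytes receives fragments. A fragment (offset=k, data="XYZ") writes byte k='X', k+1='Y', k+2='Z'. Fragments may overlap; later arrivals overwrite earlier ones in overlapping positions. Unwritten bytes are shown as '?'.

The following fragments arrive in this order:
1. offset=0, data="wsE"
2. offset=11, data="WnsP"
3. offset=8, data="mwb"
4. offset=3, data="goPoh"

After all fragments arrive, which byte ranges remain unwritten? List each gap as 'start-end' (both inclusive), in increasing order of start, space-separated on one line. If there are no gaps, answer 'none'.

Answer: 15-21

Derivation:
Fragment 1: offset=0 len=3
Fragment 2: offset=11 len=4
Fragment 3: offset=8 len=3
Fragment 4: offset=3 len=5
Gaps: 15-21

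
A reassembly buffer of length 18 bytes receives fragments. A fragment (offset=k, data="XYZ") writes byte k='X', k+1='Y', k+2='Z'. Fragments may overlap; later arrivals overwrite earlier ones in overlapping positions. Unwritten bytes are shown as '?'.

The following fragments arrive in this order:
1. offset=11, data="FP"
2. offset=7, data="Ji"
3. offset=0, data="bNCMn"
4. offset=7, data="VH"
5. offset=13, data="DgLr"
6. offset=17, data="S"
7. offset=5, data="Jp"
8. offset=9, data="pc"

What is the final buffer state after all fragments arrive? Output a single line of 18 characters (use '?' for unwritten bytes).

Fragment 1: offset=11 data="FP" -> buffer=???????????FP?????
Fragment 2: offset=7 data="Ji" -> buffer=???????Ji??FP?????
Fragment 3: offset=0 data="bNCMn" -> buffer=bNCMn??Ji??FP?????
Fragment 4: offset=7 data="VH" -> buffer=bNCMn??VH??FP?????
Fragment 5: offset=13 data="DgLr" -> buffer=bNCMn??VH??FPDgLr?
Fragment 6: offset=17 data="S" -> buffer=bNCMn??VH??FPDgLrS
Fragment 7: offset=5 data="Jp" -> buffer=bNCMnJpVH??FPDgLrS
Fragment 8: offset=9 data="pc" -> buffer=bNCMnJpVHpcFPDgLrS

Answer: bNCMnJpVHpcFPDgLrS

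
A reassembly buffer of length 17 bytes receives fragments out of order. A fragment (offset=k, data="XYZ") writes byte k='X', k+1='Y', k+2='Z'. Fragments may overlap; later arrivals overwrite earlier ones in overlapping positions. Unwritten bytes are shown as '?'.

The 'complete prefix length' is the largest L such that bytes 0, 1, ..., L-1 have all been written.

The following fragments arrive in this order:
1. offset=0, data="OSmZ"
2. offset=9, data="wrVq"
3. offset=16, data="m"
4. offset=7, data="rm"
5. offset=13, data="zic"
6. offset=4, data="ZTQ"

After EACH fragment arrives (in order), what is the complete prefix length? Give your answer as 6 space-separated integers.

Answer: 4 4 4 4 4 17

Derivation:
Fragment 1: offset=0 data="OSmZ" -> buffer=OSmZ????????????? -> prefix_len=4
Fragment 2: offset=9 data="wrVq" -> buffer=OSmZ?????wrVq???? -> prefix_len=4
Fragment 3: offset=16 data="m" -> buffer=OSmZ?????wrVq???m -> prefix_len=4
Fragment 4: offset=7 data="rm" -> buffer=OSmZ???rmwrVq???m -> prefix_len=4
Fragment 5: offset=13 data="zic" -> buffer=OSmZ???rmwrVqzicm -> prefix_len=4
Fragment 6: offset=4 data="ZTQ" -> buffer=OSmZZTQrmwrVqzicm -> prefix_len=17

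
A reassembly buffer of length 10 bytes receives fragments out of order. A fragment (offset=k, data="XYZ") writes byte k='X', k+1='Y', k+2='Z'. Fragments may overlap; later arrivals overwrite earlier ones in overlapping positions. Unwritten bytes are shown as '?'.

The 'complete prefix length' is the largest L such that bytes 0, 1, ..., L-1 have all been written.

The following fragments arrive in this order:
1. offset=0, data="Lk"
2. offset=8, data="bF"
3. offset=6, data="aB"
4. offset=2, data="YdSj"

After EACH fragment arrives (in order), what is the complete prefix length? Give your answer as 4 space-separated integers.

Answer: 2 2 2 10

Derivation:
Fragment 1: offset=0 data="Lk" -> buffer=Lk???????? -> prefix_len=2
Fragment 2: offset=8 data="bF" -> buffer=Lk??????bF -> prefix_len=2
Fragment 3: offset=6 data="aB" -> buffer=Lk????aBbF -> prefix_len=2
Fragment 4: offset=2 data="YdSj" -> buffer=LkYdSjaBbF -> prefix_len=10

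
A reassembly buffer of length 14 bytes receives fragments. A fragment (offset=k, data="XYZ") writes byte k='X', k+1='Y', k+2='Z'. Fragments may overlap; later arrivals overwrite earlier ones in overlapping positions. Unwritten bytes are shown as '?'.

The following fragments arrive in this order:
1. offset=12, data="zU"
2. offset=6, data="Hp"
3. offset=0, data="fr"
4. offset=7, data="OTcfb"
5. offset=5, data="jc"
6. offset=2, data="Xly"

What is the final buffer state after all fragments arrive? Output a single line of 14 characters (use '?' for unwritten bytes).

Answer: frXlyjcOTcfbzU

Derivation:
Fragment 1: offset=12 data="zU" -> buffer=????????????zU
Fragment 2: offset=6 data="Hp" -> buffer=??????Hp????zU
Fragment 3: offset=0 data="fr" -> buffer=fr????Hp????zU
Fragment 4: offset=7 data="OTcfb" -> buffer=fr????HOTcfbzU
Fragment 5: offset=5 data="jc" -> buffer=fr???jcOTcfbzU
Fragment 6: offset=2 data="Xly" -> buffer=frXlyjcOTcfbzU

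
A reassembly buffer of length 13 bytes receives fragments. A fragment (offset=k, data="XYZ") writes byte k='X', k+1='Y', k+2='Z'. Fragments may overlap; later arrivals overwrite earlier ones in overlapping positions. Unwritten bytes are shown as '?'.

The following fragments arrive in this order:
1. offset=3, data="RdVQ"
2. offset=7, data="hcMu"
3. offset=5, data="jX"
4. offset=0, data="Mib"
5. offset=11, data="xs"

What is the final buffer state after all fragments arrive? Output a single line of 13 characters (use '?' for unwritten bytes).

Fragment 1: offset=3 data="RdVQ" -> buffer=???RdVQ??????
Fragment 2: offset=7 data="hcMu" -> buffer=???RdVQhcMu??
Fragment 3: offset=5 data="jX" -> buffer=???RdjXhcMu??
Fragment 4: offset=0 data="Mib" -> buffer=MibRdjXhcMu??
Fragment 5: offset=11 data="xs" -> buffer=MibRdjXhcMuxs

Answer: MibRdjXhcMuxs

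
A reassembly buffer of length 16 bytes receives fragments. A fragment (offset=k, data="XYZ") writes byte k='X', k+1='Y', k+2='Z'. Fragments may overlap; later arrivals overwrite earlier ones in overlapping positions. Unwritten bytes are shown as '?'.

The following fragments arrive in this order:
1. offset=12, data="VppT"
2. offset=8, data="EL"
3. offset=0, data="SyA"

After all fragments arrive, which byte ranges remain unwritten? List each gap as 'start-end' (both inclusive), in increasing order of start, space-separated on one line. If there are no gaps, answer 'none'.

Fragment 1: offset=12 len=4
Fragment 2: offset=8 len=2
Fragment 3: offset=0 len=3
Gaps: 3-7 10-11

Answer: 3-7 10-11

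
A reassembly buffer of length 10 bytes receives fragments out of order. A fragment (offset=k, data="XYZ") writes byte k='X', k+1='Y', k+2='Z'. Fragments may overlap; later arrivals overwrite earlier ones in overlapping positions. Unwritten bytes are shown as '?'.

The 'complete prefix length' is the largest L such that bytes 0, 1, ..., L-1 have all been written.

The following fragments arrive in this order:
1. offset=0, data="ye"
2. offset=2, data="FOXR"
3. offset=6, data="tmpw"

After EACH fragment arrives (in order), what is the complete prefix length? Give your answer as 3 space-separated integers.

Answer: 2 6 10

Derivation:
Fragment 1: offset=0 data="ye" -> buffer=ye???????? -> prefix_len=2
Fragment 2: offset=2 data="FOXR" -> buffer=yeFOXR???? -> prefix_len=6
Fragment 3: offset=6 data="tmpw" -> buffer=yeFOXRtmpw -> prefix_len=10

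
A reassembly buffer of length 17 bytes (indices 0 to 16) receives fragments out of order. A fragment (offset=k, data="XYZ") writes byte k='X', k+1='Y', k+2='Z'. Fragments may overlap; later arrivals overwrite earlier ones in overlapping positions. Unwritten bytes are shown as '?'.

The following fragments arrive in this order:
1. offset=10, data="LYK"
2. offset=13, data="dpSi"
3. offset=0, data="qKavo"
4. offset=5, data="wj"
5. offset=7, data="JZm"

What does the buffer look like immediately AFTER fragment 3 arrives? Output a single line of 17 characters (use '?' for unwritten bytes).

Fragment 1: offset=10 data="LYK" -> buffer=??????????LYK????
Fragment 2: offset=13 data="dpSi" -> buffer=??????????LYKdpSi
Fragment 3: offset=0 data="qKavo" -> buffer=qKavo?????LYKdpSi

Answer: qKavo?????LYKdpSi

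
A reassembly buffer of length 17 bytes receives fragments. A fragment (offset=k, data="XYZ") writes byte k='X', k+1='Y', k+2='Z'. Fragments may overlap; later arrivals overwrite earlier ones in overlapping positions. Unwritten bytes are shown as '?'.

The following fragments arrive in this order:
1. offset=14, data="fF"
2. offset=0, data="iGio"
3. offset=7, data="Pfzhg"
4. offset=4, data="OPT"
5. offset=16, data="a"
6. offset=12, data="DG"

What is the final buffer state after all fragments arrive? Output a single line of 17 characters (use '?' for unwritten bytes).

Fragment 1: offset=14 data="fF" -> buffer=??????????????fF?
Fragment 2: offset=0 data="iGio" -> buffer=iGio??????????fF?
Fragment 3: offset=7 data="Pfzhg" -> buffer=iGio???Pfzhg??fF?
Fragment 4: offset=4 data="OPT" -> buffer=iGioOPTPfzhg??fF?
Fragment 5: offset=16 data="a" -> buffer=iGioOPTPfzhg??fFa
Fragment 6: offset=12 data="DG" -> buffer=iGioOPTPfzhgDGfFa

Answer: iGioOPTPfzhgDGfFa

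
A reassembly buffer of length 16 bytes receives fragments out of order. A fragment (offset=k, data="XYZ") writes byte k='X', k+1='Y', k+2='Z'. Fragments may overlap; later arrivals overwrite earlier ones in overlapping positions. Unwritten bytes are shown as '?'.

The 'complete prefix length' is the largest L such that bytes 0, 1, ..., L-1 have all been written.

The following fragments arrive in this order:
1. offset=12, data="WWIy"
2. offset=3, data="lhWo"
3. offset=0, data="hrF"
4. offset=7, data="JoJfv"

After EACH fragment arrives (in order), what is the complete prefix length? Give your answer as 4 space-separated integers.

Answer: 0 0 7 16

Derivation:
Fragment 1: offset=12 data="WWIy" -> buffer=????????????WWIy -> prefix_len=0
Fragment 2: offset=3 data="lhWo" -> buffer=???lhWo?????WWIy -> prefix_len=0
Fragment 3: offset=0 data="hrF" -> buffer=hrFlhWo?????WWIy -> prefix_len=7
Fragment 4: offset=7 data="JoJfv" -> buffer=hrFlhWoJoJfvWWIy -> prefix_len=16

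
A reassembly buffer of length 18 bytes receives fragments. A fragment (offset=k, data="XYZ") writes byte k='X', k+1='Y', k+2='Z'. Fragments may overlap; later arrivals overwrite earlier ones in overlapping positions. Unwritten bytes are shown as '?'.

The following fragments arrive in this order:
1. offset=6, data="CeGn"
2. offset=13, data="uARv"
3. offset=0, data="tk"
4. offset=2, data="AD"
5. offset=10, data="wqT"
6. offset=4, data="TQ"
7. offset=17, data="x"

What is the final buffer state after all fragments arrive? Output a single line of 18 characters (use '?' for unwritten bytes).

Fragment 1: offset=6 data="CeGn" -> buffer=??????CeGn????????
Fragment 2: offset=13 data="uARv" -> buffer=??????CeGn???uARv?
Fragment 3: offset=0 data="tk" -> buffer=tk????CeGn???uARv?
Fragment 4: offset=2 data="AD" -> buffer=tkAD??CeGn???uARv?
Fragment 5: offset=10 data="wqT" -> buffer=tkAD??CeGnwqTuARv?
Fragment 6: offset=4 data="TQ" -> buffer=tkADTQCeGnwqTuARv?
Fragment 7: offset=17 data="x" -> buffer=tkADTQCeGnwqTuARvx

Answer: tkADTQCeGnwqTuARvx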